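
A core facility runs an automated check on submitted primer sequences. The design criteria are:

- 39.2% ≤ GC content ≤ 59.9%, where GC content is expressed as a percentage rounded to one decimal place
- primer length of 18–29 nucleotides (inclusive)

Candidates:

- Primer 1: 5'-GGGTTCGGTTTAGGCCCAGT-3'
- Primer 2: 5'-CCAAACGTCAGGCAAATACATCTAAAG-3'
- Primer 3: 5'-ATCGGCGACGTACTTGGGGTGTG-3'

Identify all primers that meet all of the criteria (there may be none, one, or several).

Primer 2 only.

Primer 1 (20 nt, A=2 T=6 G=8 C=4): GC 12/20 = 60.0%, outside 39.2–59.9% ✗; length 20 ✓ — fails.
Primer 2 (27 nt, A=12 T=4 G=4 C=7): GC 11/27 = 40.7% ✓; length 27 ✓ — passes.
Primer 3 (23 nt, A=3 T=6 G=10 C=4): GC 14/23 = 60.9%, outside 39.2–59.9% ✗; length 23 ✓ — fails.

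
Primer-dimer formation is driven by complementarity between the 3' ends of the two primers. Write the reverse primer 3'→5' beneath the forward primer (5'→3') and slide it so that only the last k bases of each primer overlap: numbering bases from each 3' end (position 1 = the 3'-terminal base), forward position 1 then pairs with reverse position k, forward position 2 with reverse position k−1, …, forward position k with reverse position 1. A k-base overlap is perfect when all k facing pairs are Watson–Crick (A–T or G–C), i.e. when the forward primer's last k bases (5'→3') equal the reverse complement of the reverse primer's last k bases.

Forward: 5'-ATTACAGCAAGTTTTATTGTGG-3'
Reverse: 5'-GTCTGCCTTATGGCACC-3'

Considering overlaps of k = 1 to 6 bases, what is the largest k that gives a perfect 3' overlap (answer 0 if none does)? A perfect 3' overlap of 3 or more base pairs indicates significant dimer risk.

Longest perfect overlap: 2 complementary base pairs; below the dimer-risk threshold (threshold 3).

Last 6 bases (5'→3') — forward …TTGTGG, reverse …GGCACC.
Reverse complement of the reverse primer's last 6 bases: GGTGCC; its first k bases are the reverse complement of the reverse primer's last k bases, so a perfect k-base overlap needs the forward primer's last k bases to equal them.
Comparing (forward last k vs required): k=1: G vs G ✓; k=2: GG vs GG ✓; k=3: TGG vs GGT ✗; k=4: GTGG vs GGTG ✗; k=5: TGTGG vs GGTGC ✗; k=6: TTGTGG vs GGTGCC ✗.
Perfect overlaps at k = 1, 2; the largest is 2.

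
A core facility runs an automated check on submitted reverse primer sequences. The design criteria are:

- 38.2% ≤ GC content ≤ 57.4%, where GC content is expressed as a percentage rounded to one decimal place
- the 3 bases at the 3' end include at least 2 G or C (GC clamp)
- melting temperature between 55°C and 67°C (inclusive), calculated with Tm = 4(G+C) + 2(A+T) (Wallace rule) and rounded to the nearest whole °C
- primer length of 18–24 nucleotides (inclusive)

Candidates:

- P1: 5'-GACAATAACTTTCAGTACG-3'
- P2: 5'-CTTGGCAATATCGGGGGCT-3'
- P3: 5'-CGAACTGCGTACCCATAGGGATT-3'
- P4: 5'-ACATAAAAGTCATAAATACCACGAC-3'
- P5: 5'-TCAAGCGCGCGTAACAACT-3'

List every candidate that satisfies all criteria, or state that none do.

P1 (19 nt, A=7 T=5 G=3 C=4): GC 7/19 = 36.8%, outside 38.2–57.4% ✗; 3' end ACG has 2 G/C ✓; Tm = 2·12 + 4·7 = 52°C, outside 55–67°C ✗; length 19 ✓ — fails.
P2 (19 nt, A=3 T=5 G=7 C=4): GC 11/19 = 57.9%, outside 38.2–57.4% ✗; 3' end GCT has 2 G/C ✓; Tm = 2·8 + 4·11 = 60°C ✓; length 19 ✓ — fails.
P3 (23 nt, A=6 T=5 G=6 C=6): GC 12/23 = 52.2% ✓; 3' end ATT has 0 G/C, need ≥2 ✗; Tm = 2·11 + 4·12 = 70°C, outside 55–67°C ✗; length 23 ✓ — fails.
P4 (25 nt, A=13 T=4 G=2 C=6): GC 8/25 = 32.0%, outside 38.2–57.4% ✗; 3' end GAC has 2 G/C ✓; Tm = 2·17 + 4·8 = 66°C ✓; length 25, outside 18–24 ✗ — fails.
P5 (19 nt, A=6 T=3 G=4 C=6): GC 10/19 = 52.6% ✓; 3' end ACT has 1 G/C, need ≥2 ✗; Tm = 2·9 + 4·10 = 58°C ✓; length 19 ✓ — fails.

None of the candidates satisfy all criteria.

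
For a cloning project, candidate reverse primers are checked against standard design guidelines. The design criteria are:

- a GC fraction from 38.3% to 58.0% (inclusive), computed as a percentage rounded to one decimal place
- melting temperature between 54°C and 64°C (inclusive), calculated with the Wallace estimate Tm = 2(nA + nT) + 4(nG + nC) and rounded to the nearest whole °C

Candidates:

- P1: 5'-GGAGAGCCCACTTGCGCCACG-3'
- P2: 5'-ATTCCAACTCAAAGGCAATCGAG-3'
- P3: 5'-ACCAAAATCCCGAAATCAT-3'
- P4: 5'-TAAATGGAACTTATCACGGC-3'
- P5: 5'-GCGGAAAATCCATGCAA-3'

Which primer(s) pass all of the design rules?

P4 only.

P1 (21 nt, A=4 T=2 G=7 C=8): GC 15/21 = 71.4%, outside 38.3–58.0% ✗; Tm = 2·6 + 4·15 = 72°C, outside 54–64°C ✗ — fails.
P2 (23 nt, A=9 T=4 G=4 C=6): GC 10/23 = 43.5% ✓; Tm = 2·13 + 4·10 = 66°C, outside 54–64°C ✗ — fails.
P3 (19 nt, A=9 T=3 G=1 C=6): GC 7/19 = 36.8%, outside 38.3–58.0% ✗; Tm = 2·12 + 4·7 = 52°C, outside 54–64°C ✗ — fails.
P4 (20 nt, A=7 T=5 G=4 C=4): GC 8/20 = 40.0% ✓; Tm = 2·12 + 4·8 = 56°C ✓ — passes.
P5 (17 nt, A=7 T=2 G=4 C=4): GC 8/17 = 47.1% ✓; Tm = 2·9 + 4·8 = 50°C, outside 54–64°C ✗ — fails.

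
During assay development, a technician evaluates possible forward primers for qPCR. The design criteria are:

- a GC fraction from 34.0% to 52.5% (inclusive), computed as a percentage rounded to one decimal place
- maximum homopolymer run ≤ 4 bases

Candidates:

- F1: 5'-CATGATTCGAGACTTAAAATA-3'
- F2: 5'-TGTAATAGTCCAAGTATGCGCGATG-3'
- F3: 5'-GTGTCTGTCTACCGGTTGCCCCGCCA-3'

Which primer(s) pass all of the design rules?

F2 only.

F1 (21 nt, A=9 T=6 G=3 C=3): GC 6/21 = 28.6%, outside 34.0–52.5% ✗; longest run = 4 ✓ — fails.
F2 (25 nt, A=7 T=7 G=7 C=4): GC 11/25 = 44.0% ✓; longest run = 2 ✓ — passes.
F3 (26 nt, A=2 T=7 G=7 C=10): GC 17/26 = 65.4%, outside 34.0–52.5% ✗; longest run = 4 ✓ — fails.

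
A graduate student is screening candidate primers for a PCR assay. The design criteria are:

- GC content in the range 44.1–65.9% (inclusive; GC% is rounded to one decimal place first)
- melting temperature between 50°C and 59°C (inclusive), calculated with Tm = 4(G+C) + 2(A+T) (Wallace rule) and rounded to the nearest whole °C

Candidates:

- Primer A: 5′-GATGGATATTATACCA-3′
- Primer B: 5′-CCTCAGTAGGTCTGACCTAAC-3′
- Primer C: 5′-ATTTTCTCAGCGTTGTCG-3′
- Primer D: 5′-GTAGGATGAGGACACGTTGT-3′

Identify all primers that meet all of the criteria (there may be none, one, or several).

Primer C only.

Primer A (16 nt, A=6 T=5 G=3 C=2): GC 5/16 = 31.3%, outside 44.1–65.9% ✗; Tm = 2·11 + 4·5 = 42°C, outside 50–59°C ✗ — fails.
Primer B (21 nt, A=5 T=5 G=4 C=7): GC 11/21 = 52.4% ✓; Tm = 2·10 + 4·11 = 64°C, outside 50–59°C ✗ — fails.
Primer C (18 nt, A=2 T=8 G=4 C=4): GC 8/18 = 44.4% ✓; Tm = 2·10 + 4·8 = 52°C ✓ — passes.
Primer D (20 nt, A=5 T=5 G=8 C=2): GC 10/20 = 50.0% ✓; Tm = 2·10 + 4·10 = 60°C, outside 50–59°C ✗ — fails.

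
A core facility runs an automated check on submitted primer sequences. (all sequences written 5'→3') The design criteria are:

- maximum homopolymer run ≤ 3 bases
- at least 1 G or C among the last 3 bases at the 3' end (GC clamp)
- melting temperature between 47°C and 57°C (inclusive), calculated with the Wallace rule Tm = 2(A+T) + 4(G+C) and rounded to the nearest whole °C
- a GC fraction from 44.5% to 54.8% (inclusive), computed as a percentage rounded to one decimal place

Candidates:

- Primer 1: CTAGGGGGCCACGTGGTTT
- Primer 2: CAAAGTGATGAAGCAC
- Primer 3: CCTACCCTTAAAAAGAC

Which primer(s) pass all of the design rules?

None of the candidates satisfy all criteria.

Primer 1 (19 nt, A=2 T=5 G=8 C=4): longest run = 5, exceeds 3 ✗; 3' end TTT has 0 G/C, need ≥1 ✗; Tm = 2·7 + 4·12 = 62°C, outside 47–57°C ✗; GC 12/19 = 63.2%, outside 44.5–54.8% ✗ — fails.
Primer 2 (16 nt, A=7 T=2 G=4 C=3): longest run = 3 ✓; 3' end CAC has 2 G/C ✓; Tm = 2·9 + 4·7 = 46°C, outside 47–57°C ✗; GC 7/16 = 43.8%, outside 44.5–54.8% ✗ — fails.
Primer 3 (17 nt, A=7 T=3 G=1 C=6): longest run = 5, exceeds 3 ✗; 3' end GAC has 2 G/C ✓; Tm = 2·10 + 4·7 = 48°C ✓; GC 7/17 = 41.2%, outside 44.5–54.8% ✗ — fails.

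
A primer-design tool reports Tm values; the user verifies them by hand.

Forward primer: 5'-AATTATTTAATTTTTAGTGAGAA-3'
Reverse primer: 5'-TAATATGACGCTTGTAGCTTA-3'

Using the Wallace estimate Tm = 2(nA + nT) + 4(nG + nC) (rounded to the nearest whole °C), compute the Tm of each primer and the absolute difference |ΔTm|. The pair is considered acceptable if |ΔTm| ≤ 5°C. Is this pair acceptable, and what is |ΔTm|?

Forward: A=9 T=11 G=3 C=0 → Tm = 2·20 + 4·3 = 52°C.
Reverse: A=6 T=8 G=4 C=3 → Tm = 2·14 + 4·7 = 56°C.
|ΔTm| = |52 − 56| = 4°C, ≤ 5°C.

|ΔTm| = 4°C; the pair is acceptable.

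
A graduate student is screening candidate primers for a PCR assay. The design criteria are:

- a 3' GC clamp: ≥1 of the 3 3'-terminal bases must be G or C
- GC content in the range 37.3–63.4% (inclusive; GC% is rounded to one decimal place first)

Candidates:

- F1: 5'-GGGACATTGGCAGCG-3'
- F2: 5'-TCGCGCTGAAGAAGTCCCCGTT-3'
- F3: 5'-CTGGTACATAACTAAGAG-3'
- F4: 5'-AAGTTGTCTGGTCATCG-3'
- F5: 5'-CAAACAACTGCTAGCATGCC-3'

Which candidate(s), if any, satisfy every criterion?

F2, F3, F4 and F5.

F1 (15 nt, A=3 T=2 G=7 C=3): 3' end GCG has 3 G/C ✓; GC 10/15 = 66.7%, outside 37.3–63.4% ✗ — fails.
F2 (22 nt, A=4 T=5 G=6 C=7): 3' end GTT has 1 G/C ✓; GC 13/22 = 59.1% ✓ — passes.
F3 (18 nt, A=7 T=4 G=4 C=3): 3' end GAG has 2 G/C ✓; GC 7/18 = 38.9% ✓ — passes.
F4 (17 nt, A=3 T=6 G=5 C=3): 3' end TCG has 2 G/C ✓; GC 8/17 = 47.1% ✓ — passes.
F5 (20 nt, A=7 T=3 G=3 C=7): 3' end GCC has 3 G/C ✓; GC 10/20 = 50.0% ✓ — passes.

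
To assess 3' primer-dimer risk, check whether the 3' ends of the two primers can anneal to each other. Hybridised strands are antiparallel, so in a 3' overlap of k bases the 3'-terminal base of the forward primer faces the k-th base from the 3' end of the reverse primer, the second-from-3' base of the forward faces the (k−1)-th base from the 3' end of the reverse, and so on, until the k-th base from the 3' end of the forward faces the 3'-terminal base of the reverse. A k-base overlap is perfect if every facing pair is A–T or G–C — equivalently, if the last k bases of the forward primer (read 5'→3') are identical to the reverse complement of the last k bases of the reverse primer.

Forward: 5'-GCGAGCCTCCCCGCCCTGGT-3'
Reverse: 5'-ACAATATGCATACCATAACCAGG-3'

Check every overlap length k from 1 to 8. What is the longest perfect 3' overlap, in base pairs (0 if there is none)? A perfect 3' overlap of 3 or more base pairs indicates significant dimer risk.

Longest perfect overlap: 6 complementary base pairs; significant dimer risk (threshold 3).

Last 8 bases (5'→3') — forward …GCCCTGGT, reverse …TAACCAGG.
Reverse complement of the reverse primer's last 8 bases: CCTGGTTA; its first k bases are the reverse complement of the reverse primer's last k bases, so a perfect k-base overlap needs the forward primer's last k bases to equal them.
Comparing (forward last k vs required): k=1: T vs C ✗; k=2: GT vs CC ✗; k=3: GGT vs CCT ✗; k=4: TGGT vs CCTG ✗; k=5: CTGGT vs CCTGG ✗; k=6: CCTGGT vs CCTGGT ✓; k=7: CCCTGGT vs CCTGGTT ✗; k=8: GCCCTGGT vs CCTGGTTA ✗.
Only k = 6 is perfect, so the longest perfect 3' overlap is 6.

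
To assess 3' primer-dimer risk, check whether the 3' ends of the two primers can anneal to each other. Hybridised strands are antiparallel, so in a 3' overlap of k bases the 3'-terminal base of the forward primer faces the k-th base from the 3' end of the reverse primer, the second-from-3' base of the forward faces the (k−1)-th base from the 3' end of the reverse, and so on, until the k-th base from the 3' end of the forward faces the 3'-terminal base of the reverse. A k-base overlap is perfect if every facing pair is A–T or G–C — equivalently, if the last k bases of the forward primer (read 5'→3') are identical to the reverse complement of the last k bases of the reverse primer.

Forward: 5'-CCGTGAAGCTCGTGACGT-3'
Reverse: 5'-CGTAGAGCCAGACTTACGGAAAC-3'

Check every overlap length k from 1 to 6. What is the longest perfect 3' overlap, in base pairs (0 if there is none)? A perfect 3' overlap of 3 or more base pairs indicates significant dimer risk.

Longest perfect overlap: 2 complementary base pairs; below the dimer-risk threshold (threshold 3).

Last 6 bases (5'→3') — forward …TGACGT, reverse …GGAAAC.
Reverse complement of the reverse primer's last 6 bases: GTTTCC; its first k bases are the reverse complement of the reverse primer's last k bases, so a perfect k-base overlap needs the forward primer's last k bases to equal them.
Comparing (forward last k vs required): k=1: T vs G ✗; k=2: GT vs GT ✓; k=3: CGT vs GTT ✗; k=4: ACGT vs GTTT ✗; k=5: GACGT vs GTTTC ✗; k=6: TGACGT vs GTTTCC ✗.
Only k = 2 is perfect, so the longest perfect 3' overlap is 2.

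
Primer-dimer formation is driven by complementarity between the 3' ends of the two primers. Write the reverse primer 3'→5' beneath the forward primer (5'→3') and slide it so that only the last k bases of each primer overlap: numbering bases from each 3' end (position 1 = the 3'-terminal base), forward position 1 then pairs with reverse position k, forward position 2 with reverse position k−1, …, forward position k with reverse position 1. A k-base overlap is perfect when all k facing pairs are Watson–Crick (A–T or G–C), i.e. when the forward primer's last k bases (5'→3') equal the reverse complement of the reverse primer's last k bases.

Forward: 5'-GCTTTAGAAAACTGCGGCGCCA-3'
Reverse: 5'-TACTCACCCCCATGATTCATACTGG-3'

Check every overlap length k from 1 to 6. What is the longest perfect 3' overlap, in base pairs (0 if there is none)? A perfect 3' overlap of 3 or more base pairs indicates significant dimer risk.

Last 6 bases (5'→3') — forward …GCGCCA, reverse …TACTGG.
Reverse complement of the reverse primer's last 6 bases: CCAGTA; its first k bases are the reverse complement of the reverse primer's last k bases, so a perfect k-base overlap needs the forward primer's last k bases to equal them.
Comparing (forward last k vs required): k=1: A vs C ✗; k=2: CA vs CC ✗; k=3: CCA vs CCA ✓; k=4: GCCA vs CCAG ✗; k=5: CGCCA vs CCAGT ✗; k=6: GCGCCA vs CCAGTA ✗.
Only k = 3 is perfect, so the longest perfect 3' overlap is 3.

Longest perfect overlap: 3 complementary base pairs; significant dimer risk (threshold 3).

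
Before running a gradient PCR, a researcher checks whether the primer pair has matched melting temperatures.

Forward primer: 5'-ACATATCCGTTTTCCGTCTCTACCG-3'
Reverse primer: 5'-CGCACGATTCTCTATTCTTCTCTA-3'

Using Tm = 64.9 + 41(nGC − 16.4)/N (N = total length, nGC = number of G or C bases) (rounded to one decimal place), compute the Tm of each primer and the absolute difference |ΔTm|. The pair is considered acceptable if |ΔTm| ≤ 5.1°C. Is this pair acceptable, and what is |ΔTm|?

|ΔTm| = 3.7°C; the pair is acceptable.

Forward: G+C = 12, N = 25 → Tm = 64.9 + 41·(12 − 16.4)/25 = 57.7°C.
Reverse: G+C = 10, N = 24 → Tm = 64.9 + 41·(10 − 16.4)/24 = 54.0°C.
|ΔTm| = |57.7 − 54.0| = 3.7°C, ≤ 5.1°C.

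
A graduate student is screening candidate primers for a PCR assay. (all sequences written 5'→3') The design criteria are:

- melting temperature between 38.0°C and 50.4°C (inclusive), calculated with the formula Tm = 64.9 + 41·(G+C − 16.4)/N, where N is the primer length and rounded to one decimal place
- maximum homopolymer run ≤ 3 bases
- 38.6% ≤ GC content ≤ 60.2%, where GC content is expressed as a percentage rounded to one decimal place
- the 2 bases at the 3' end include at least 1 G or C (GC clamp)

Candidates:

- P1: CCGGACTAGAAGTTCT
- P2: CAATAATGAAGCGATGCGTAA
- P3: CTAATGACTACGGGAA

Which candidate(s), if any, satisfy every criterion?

P1 only.

P1 (16 nt, A=4 T=4 G=4 C=4): Tm = 64.9 + 41·(8 − 16.4)/16 = 43.4°C ✓; longest run = 2 ✓; GC 8/16 = 50.0% ✓; 3' end CT has 1 G/C ✓ — passes.
P2 (21 nt, A=9 T=4 G=5 C=3): Tm = 64.9 + 41·(8 − 16.4)/21 = 48.5°C ✓; longest run = 2 ✓; GC 8/21 = 38.1%, outside 38.6–60.2% ✗; 3' end AA has 0 G/C, need ≥1 ✗ — fails.
P3 (16 nt, A=6 T=3 G=4 C=3): Tm = 64.9 + 41·(7 − 16.4)/16 = 40.8°C ✓; longest run = 3 ✓; GC 7/16 = 43.8% ✓; 3' end AA has 0 G/C, need ≥1 ✗ — fails.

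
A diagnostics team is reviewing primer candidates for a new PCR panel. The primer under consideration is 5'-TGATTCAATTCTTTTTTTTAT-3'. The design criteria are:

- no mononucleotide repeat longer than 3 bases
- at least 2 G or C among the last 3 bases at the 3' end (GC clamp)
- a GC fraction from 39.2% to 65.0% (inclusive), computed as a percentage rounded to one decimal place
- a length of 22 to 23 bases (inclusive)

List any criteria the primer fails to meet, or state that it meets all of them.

Fails: homopolymer run, GC clamp, GC content, length.

Base counts: A=4, T=14, G=1, C=2 (length 21).
homopolymer run: longest run = 8, exceeds 3 ✗
GC clamp: 3' end TAT has 0 G/C, need ≥2 ✗
GC content: GC 3/21 = 14.3%, outside 39.2–65.0% ✗
length: length 21, outside 22–23 ✗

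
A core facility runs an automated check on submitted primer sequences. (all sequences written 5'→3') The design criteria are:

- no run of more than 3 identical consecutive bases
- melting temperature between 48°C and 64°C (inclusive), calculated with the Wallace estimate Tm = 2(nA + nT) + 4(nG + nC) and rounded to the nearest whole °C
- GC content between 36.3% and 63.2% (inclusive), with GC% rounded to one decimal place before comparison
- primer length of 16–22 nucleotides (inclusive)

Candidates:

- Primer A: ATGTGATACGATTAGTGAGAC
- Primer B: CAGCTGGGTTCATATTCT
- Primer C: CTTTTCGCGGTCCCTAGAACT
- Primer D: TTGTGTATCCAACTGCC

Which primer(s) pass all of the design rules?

Primer A (21 nt, A=7 T=6 G=6 C=2): longest run = 2 ✓; Tm = 2·13 + 4·8 = 58°C ✓; GC 8/21 = 38.1% ✓; length 21 ✓ — passes.
Primer B (18 nt, A=3 T=7 G=4 C=4): longest run = 3 ✓; Tm = 2·10 + 4·8 = 52°C ✓; GC 8/18 = 44.4% ✓; length 18 ✓ — passes.
Primer C (21 nt, A=3 T=7 G=4 C=7): longest run = 4, exceeds 3 ✗; Tm = 2·10 + 4·11 = 64°C ✓; GC 11/21 = 52.4% ✓; length 21 ✓ — fails.
Primer D (17 nt, A=3 T=6 G=3 C=5): longest run = 2 ✓; Tm = 2·9 + 4·8 = 50°C ✓; GC 8/17 = 47.1% ✓; length 17 ✓ — passes.

Primer A, Primer B and Primer D.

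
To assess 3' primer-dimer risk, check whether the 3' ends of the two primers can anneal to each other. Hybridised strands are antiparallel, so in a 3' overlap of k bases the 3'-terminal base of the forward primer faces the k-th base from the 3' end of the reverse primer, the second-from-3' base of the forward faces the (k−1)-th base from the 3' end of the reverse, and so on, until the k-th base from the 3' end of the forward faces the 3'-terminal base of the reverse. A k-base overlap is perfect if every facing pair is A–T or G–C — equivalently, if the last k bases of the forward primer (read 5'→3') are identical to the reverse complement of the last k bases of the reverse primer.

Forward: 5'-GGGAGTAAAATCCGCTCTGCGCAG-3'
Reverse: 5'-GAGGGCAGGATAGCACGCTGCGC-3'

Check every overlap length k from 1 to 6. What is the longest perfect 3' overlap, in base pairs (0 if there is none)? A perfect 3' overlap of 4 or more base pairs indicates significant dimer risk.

Longest perfect overlap: 6 complementary base pairs; significant dimer risk (threshold 4).

Last 6 bases (5'→3') — forward …GCGCAG, reverse …CTGCGC.
Reverse complement of the reverse primer's last 6 bases: GCGCAG; its first k bases are the reverse complement of the reverse primer's last k bases, so a perfect k-base overlap needs the forward primer's last k bases to equal them.
Comparing (forward last k vs required): k=1: G vs G ✓; k=2: AG vs GC ✗; k=3: CAG vs GCG ✗; k=4: GCAG vs GCGC ✗; k=5: CGCAG vs GCGCA ✗; k=6: GCGCAG vs GCGCAG ✓.
Perfect overlaps at k = 1, 6; the largest is 6.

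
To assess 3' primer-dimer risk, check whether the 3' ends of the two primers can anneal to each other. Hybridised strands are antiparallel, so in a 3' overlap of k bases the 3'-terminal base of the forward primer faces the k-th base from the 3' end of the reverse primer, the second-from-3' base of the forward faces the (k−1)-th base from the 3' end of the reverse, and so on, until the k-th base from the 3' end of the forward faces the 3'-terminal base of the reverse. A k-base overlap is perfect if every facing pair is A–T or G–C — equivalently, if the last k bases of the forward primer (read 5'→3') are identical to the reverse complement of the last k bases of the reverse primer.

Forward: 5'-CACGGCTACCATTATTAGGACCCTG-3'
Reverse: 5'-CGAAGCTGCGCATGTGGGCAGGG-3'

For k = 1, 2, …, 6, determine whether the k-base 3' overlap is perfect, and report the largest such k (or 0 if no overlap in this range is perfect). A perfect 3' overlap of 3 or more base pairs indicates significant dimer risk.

Last 6 bases (5'→3') — forward …ACCCTG, reverse …GCAGGG.
Reverse complement of the reverse primer's last 6 bases: CCCTGC; its first k bases are the reverse complement of the reverse primer's last k bases, so a perfect k-base overlap needs the forward primer's last k bases to equal them.
Comparing (forward last k vs required): k=1: G vs C ✗; k=2: TG vs CC ✗; k=3: CTG vs CCC ✗; k=4: CCTG vs CCCT ✗; k=5: CCCTG vs CCCTG ✓; k=6: ACCCTG vs CCCTGC ✗.
Only k = 5 is perfect, so the longest perfect 3' overlap is 5.

Longest perfect overlap: 5 complementary base pairs; significant dimer risk (threshold 3).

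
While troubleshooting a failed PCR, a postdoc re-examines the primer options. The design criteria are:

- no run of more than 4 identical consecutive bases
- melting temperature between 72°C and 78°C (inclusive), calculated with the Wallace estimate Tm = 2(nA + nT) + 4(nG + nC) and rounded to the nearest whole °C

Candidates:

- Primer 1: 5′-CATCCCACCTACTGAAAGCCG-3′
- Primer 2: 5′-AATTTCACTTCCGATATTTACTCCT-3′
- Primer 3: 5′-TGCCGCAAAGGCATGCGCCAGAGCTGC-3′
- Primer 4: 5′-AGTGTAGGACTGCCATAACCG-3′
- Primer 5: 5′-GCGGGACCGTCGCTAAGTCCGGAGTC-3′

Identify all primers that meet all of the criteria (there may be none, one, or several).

Primer 1 (21 nt, A=6 T=3 G=3 C=9): longest run = 3 ✓; Tm = 2·9 + 4·12 = 66°C, outside 72–78°C ✗ — fails.
Primer 2 (25 nt, A=6 T=11 G=1 C=7): longest run = 3 ✓; Tm = 2·17 + 4·8 = 66°C, outside 72–78°C ✗ — fails.
Primer 3 (27 nt, A=6 T=3 G=9 C=9): longest run = 3 ✓; Tm = 2·9 + 4·18 = 90°C, outside 72–78°C ✗ — fails.
Primer 4 (21 nt, A=6 T=4 G=6 C=5): longest run = 2 ✓; Tm = 2·10 + 4·11 = 64°C, outside 72–78°C ✗ — fails.
Primer 5 (26 nt, A=4 T=4 G=10 C=8): longest run = 3 ✓; Tm = 2·8 + 4·18 = 88°C, outside 72–78°C ✗ — fails.

None of the candidates satisfy all criteria.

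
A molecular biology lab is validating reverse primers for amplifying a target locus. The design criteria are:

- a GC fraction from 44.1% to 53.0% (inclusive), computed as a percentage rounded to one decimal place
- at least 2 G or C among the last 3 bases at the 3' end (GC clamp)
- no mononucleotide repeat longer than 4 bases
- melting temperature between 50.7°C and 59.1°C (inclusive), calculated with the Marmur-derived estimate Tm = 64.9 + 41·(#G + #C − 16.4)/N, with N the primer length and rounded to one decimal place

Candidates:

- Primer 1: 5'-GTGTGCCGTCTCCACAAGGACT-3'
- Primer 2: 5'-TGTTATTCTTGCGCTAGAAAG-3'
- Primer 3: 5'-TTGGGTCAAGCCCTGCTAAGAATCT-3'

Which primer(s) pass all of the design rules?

None of the candidates satisfy all criteria.

Primer 1 (22 nt, A=4 T=5 G=6 C=7): GC 13/22 = 59.1%, outside 44.1–53.0% ✗; 3' end ACT has 1 G/C, need ≥2 ✗; longest run = 2 ✓; Tm = 64.9 + 41·(13 − 16.4)/22 = 58.6°C ✓ — fails.
Primer 2 (21 nt, A=5 T=8 G=5 C=3): GC 8/21 = 38.1%, outside 44.1–53.0% ✗; 3' end AAG has 1 G/C, need ≥2 ✗; longest run = 3 ✓; Tm = 64.9 + 41·(8 − 16.4)/21 = 48.5°C, outside 50.7–59.1°C ✗ — fails.
Primer 3 (25 nt, A=6 T=7 G=6 C=6): GC 12/25 = 48.0% ✓; 3' end TCT has 1 G/C, need ≥2 ✗; longest run = 3 ✓; Tm = 64.9 + 41·(12 − 16.4)/25 = 57.7°C ✓ — fails.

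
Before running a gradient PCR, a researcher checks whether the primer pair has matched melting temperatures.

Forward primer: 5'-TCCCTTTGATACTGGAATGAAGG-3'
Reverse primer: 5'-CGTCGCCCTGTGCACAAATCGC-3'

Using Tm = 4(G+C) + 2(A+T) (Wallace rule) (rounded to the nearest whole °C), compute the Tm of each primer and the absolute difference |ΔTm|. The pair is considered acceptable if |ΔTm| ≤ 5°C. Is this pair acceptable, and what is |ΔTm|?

|ΔTm| = 6°C; the pair is not acceptable.

Forward: A=6 T=7 G=6 C=4 → Tm = 2·13 + 4·10 = 66°C.
Reverse: A=4 T=4 G=5 C=9 → Tm = 2·8 + 4·14 = 72°C.
|ΔTm| = |66 − 72| = 6°C, > 5°C.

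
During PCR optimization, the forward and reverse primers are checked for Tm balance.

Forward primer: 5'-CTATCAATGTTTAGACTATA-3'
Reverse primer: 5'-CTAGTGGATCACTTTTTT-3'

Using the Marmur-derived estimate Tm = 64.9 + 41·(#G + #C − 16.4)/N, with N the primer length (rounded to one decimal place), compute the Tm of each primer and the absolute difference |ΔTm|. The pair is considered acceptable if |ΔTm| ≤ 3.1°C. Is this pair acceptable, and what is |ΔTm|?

Forward: G+C = 5, N = 20 → Tm = 64.9 + 41·(5 − 16.4)/20 = 41.5°C.
Reverse: G+C = 6, N = 18 → Tm = 64.9 + 41·(6 − 16.4)/18 = 41.2°C.
|ΔTm| = |41.5 − 41.2| = 0.3°C, ≤ 3.1°C.

|ΔTm| = 0.3°C; the pair is acceptable.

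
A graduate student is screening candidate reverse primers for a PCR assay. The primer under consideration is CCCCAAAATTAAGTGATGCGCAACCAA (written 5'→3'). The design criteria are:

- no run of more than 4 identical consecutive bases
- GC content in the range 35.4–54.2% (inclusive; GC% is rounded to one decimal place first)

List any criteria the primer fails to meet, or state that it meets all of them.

Base counts: A=11, T=4, G=4, C=8 (length 27).
homopolymer run: longest run = 4 ✓
GC content: GC 12/27 = 44.4% ✓

Meets all criteria.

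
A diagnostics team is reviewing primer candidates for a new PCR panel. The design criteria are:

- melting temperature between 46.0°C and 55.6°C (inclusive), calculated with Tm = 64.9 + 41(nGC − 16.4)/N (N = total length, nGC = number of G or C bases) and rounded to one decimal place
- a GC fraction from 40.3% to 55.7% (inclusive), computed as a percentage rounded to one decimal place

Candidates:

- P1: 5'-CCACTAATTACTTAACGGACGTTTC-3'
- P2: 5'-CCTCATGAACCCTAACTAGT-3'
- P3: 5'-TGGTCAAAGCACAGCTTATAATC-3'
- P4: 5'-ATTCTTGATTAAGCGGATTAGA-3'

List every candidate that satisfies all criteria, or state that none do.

P1 (25 nt, A=7 T=8 G=3 C=7): Tm = 64.9 + 41·(10 − 16.4)/25 = 54.4°C ✓; GC 10/25 = 40.0%, outside 40.3–55.7% ✗ — fails.
P2 (20 nt, A=6 T=5 G=2 C=7): Tm = 64.9 + 41·(9 − 16.4)/20 = 49.7°C ✓; GC 9/20 = 45.0% ✓ — passes.
P3 (23 nt, A=8 T=6 G=4 C=5): Tm = 64.9 + 41·(9 − 16.4)/23 = 51.7°C ✓; GC 9/23 = 39.1%, outside 40.3–55.7% ✗ — fails.
P4 (22 nt, A=7 T=8 G=5 C=2): Tm = 64.9 + 41·(7 − 16.4)/22 = 47.4°C ✓; GC 7/22 = 31.8%, outside 40.3–55.7% ✗ — fails.

P2 only.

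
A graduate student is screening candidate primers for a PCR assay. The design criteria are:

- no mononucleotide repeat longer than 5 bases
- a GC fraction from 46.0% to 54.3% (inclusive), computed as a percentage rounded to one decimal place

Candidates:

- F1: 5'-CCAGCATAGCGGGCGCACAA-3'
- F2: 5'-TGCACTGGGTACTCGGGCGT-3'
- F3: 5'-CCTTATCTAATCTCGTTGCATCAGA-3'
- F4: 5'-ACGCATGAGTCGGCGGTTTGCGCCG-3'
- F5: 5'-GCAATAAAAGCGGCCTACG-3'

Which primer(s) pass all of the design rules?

F5 only.

F1 (20 nt, A=6 T=1 G=6 C=7): longest run = 3 ✓; GC 13/20 = 65.0%, outside 46.0–54.3% ✗ — fails.
F2 (20 nt, A=2 T=5 G=8 C=5): longest run = 3 ✓; GC 13/20 = 65.0%, outside 46.0–54.3% ✗ — fails.
F3 (25 nt, A=6 T=9 G=3 C=7): longest run = 2 ✓; GC 10/25 = 40.0%, outside 46.0–54.3% ✗ — fails.
F4 (25 nt, A=3 T=5 G=10 C=7): longest run = 3 ✓; GC 17/25 = 68.0%, outside 46.0–54.3% ✗ — fails.
F5 (19 nt, A=7 T=2 G=5 C=5): longest run = 4 ✓; GC 10/19 = 52.6% ✓ — passes.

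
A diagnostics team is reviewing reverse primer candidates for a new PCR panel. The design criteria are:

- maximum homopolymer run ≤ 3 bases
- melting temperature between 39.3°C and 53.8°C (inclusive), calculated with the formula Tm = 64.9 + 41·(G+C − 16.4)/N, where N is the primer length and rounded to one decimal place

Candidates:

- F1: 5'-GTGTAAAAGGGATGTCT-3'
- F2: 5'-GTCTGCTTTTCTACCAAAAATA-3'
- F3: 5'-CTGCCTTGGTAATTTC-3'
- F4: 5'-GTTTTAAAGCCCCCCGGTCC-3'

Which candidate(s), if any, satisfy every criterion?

F3 only.

F1 (17 nt, A=5 T=5 G=6 C=1): longest run = 4, exceeds 3 ✗; Tm = 64.9 + 41·(7 − 16.4)/17 = 42.2°C ✓ — fails.
F2 (22 nt, A=7 T=8 G=2 C=5): longest run = 5, exceeds 3 ✗; Tm = 64.9 + 41·(7 − 16.4)/22 = 47.4°C ✓ — fails.
F3 (16 nt, A=2 T=7 G=3 C=4): longest run = 3 ✓; Tm = 64.9 + 41·(7 − 16.4)/16 = 40.8°C ✓ — passes.
F4 (20 nt, A=3 T=5 G=4 C=8): longest run = 6, exceeds 3 ✗; Tm = 64.9 + 41·(12 − 16.4)/20 = 55.9°C, outside 39.3–53.8°C ✗ — fails.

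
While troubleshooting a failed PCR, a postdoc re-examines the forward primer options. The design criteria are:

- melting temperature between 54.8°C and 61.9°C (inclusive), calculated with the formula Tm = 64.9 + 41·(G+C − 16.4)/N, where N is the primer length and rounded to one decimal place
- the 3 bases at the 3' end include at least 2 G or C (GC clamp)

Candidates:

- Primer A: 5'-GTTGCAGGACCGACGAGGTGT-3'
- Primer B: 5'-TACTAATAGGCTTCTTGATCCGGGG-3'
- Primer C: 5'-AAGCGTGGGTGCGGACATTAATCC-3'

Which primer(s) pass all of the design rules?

Primer B and Primer C.

Primer A (21 nt, A=4 T=4 G=9 C=4): Tm = 64.9 + 41·(13 − 16.4)/21 = 58.3°C ✓; 3' end TGT has 1 G/C, need ≥2 ✗ — fails.
Primer B (25 nt, A=5 T=8 G=7 C=5): Tm = 64.9 + 41·(12 − 16.4)/25 = 57.7°C ✓; 3' end GGG has 3 G/C ✓ — passes.
Primer C (24 nt, A=6 T=5 G=8 C=5): Tm = 64.9 + 41·(13 − 16.4)/24 = 59.1°C ✓; 3' end TCC has 2 G/C ✓ — passes.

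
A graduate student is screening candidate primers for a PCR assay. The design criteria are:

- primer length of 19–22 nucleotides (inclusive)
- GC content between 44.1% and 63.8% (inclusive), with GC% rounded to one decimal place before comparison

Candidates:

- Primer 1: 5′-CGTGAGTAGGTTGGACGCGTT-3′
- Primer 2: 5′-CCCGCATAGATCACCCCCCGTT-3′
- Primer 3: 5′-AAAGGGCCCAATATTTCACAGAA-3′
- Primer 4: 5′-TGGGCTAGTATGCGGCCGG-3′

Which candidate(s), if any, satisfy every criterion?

Primer 1 and Primer 2.

Primer 1 (21 nt, A=3 T=6 G=9 C=3): length 21 ✓; GC 12/21 = 57.1% ✓ — passes.
Primer 2 (22 nt, A=4 T=4 G=3 C=11): length 22 ✓; GC 14/22 = 63.6% ✓ — passes.
Primer 3 (23 nt, A=10 T=4 G=4 C=5): length 23, outside 19–22 ✗; GC 9/23 = 39.1%, outside 44.1–63.8% ✗ — fails.
Primer 4 (19 nt, A=2 T=4 G=9 C=4): length 19 ✓; GC 13/19 = 68.4%, outside 44.1–63.8% ✗ — fails.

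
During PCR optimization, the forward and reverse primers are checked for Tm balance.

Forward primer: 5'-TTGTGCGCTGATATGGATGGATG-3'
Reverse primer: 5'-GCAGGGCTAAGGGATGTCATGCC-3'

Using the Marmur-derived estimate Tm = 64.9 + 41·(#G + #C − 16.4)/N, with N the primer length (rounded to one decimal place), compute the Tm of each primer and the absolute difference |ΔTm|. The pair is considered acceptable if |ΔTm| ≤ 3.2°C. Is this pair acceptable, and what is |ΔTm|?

|ΔTm| = 5.3°C; the pair is not acceptable.

Forward: G+C = 11, N = 23 → Tm = 64.9 + 41·(11 − 16.4)/23 = 55.3°C.
Reverse: G+C = 14, N = 23 → Tm = 64.9 + 41·(14 − 16.4)/23 = 60.6°C.
|ΔTm| = |55.3 − 60.6| = 5.3°C, > 3.2°C.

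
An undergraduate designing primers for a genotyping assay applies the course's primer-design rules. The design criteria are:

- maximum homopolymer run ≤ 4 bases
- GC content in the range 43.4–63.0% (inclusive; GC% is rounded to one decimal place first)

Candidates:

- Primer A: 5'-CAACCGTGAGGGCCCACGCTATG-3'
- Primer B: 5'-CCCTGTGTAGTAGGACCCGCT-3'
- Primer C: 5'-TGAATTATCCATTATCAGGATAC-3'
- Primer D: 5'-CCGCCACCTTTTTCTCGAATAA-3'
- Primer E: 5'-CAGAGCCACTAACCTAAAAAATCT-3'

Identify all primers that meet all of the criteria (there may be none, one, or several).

Primer A (23 nt, A=5 T=3 G=7 C=8): longest run = 3 ✓; GC 15/23 = 65.2%, outside 43.4–63.0% ✗ — fails.
Primer B (21 nt, A=3 T=5 G=6 C=7): longest run = 3 ✓; GC 13/21 = 61.9% ✓ — passes.
Primer C (23 nt, A=8 T=8 G=3 C=4): longest run = 2 ✓; GC 7/23 = 30.4%, outside 43.4–63.0% ✗ — fails.
Primer D (22 nt, A=5 T=7 G=2 C=8): longest run = 5, exceeds 4 ✗; GC 10/22 = 45.5% ✓ — fails.
Primer E (24 nt, A=11 T=4 G=2 C=7): longest run = 6, exceeds 4 ✗; GC 9/24 = 37.5%, outside 43.4–63.0% ✗ — fails.

Primer B only.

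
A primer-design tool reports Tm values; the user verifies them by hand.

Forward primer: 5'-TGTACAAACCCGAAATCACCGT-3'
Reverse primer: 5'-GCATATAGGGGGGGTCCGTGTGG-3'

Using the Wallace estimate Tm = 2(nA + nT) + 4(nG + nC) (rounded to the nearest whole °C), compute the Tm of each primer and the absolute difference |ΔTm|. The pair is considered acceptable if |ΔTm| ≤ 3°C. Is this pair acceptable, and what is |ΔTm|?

Forward: A=8 T=4 G=3 C=7 → Tm = 2·12 + 4·10 = 64°C.
Reverse: A=3 T=5 G=12 C=3 → Tm = 2·8 + 4·15 = 76°C.
|ΔTm| = |64 − 76| = 12°C, > 3°C.

|ΔTm| = 12°C; the pair is not acceptable.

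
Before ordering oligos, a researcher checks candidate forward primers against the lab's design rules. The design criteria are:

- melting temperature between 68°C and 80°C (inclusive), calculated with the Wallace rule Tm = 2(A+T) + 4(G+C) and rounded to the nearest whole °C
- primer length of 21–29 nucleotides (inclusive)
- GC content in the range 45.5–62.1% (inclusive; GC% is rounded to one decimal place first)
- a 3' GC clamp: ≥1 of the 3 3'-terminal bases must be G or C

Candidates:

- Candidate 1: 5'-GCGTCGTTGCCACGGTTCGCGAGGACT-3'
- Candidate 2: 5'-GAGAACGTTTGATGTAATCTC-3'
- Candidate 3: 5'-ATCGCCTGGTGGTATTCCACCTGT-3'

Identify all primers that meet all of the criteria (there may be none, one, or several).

Candidate 3 only.

Candidate 1 (27 nt, A=3 T=6 G=10 C=8): Tm = 2·9 + 4·18 = 90°C, outside 68–80°C ✗; length 27 ✓; GC 18/27 = 66.7%, outside 45.5–62.1% ✗; 3' end ACT has 1 G/C ✓ — fails.
Candidate 2 (21 nt, A=6 T=7 G=5 C=3): Tm = 2·13 + 4·8 = 58°C, outside 68–80°C ✗; length 21 ✓; GC 8/21 = 38.1%, outside 45.5–62.1% ✗; 3' end CTC has 2 G/C ✓ — fails.
Candidate 3 (24 nt, A=3 T=8 G=6 C=7): Tm = 2·11 + 4·13 = 74°C ✓; length 24 ✓; GC 13/24 = 54.2% ✓; 3' end TGT has 1 G/C ✓ — passes.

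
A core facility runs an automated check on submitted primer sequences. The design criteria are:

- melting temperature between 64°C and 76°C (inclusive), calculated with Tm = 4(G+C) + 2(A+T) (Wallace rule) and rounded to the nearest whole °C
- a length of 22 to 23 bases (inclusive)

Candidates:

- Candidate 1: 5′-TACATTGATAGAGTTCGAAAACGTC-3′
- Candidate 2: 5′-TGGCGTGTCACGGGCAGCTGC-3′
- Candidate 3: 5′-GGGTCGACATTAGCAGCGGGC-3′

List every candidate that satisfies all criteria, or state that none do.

Candidate 1 (25 nt, A=9 T=7 G=5 C=4): Tm = 2·16 + 4·9 = 68°C ✓; length 25, outside 22–23 ✗ — fails.
Candidate 2 (21 nt, A=2 T=4 G=9 C=6): Tm = 2·6 + 4·15 = 72°C ✓; length 21, outside 22–23 ✗ — fails.
Candidate 3 (21 nt, A=4 T=3 G=9 C=5): Tm = 2·7 + 4·14 = 70°C ✓; length 21, outside 22–23 ✗ — fails.

None of the candidates satisfy all criteria.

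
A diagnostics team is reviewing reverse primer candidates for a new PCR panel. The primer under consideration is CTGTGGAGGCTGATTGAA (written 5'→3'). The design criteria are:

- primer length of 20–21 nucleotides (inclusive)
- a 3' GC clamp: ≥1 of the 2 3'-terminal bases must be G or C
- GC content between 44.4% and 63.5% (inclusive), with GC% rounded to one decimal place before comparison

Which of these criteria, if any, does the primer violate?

Fails: length, GC clamp.

Base counts: A=4, T=5, G=7, C=2 (length 18).
length: length 18, outside 20–21 ✗
GC clamp: 3' end AA has 0 G/C, need ≥1 ✗
GC content: GC 9/18 = 50.0% ✓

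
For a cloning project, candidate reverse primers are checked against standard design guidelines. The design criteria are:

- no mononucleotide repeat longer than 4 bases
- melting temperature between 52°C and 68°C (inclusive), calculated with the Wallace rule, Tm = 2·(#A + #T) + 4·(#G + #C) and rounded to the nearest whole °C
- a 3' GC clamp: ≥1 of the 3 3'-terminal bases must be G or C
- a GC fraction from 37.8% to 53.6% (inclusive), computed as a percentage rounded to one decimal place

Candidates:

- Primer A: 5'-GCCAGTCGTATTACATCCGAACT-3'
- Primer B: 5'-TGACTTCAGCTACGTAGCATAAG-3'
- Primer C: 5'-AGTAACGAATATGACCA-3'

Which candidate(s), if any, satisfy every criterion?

Primer A (23 nt, A=6 T=6 G=4 C=7): longest run = 2 ✓; Tm = 2·12 + 4·11 = 68°C ✓; 3' end ACT has 1 G/C ✓; GC 11/23 = 47.8% ✓ — passes.
Primer B (23 nt, A=7 T=6 G=5 C=5): longest run = 2 ✓; Tm = 2·13 + 4·10 = 66°C ✓; 3' end AAG has 1 G/C ✓; GC 10/23 = 43.5% ✓ — passes.
Primer C (17 nt, A=8 T=3 G=3 C=3): longest run = 2 ✓; Tm = 2·11 + 4·6 = 46°C, outside 52–68°C ✗; 3' end CCA has 2 G/C ✓; GC 6/17 = 35.3%, outside 37.8–53.6% ✗ — fails.

Primer A and Primer B.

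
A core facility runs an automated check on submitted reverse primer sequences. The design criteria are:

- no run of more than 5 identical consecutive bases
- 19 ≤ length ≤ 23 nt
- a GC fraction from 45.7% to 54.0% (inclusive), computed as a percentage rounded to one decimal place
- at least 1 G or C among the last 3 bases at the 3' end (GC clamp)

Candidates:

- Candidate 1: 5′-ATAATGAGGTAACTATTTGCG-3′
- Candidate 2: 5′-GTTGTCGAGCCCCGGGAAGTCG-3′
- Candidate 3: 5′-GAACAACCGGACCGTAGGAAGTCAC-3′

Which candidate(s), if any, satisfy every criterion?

Candidate 1 (21 nt, A=7 T=7 G=5 C=2): longest run = 3 ✓; length 21 ✓; GC 7/21 = 33.3%, outside 45.7–54.0% ✗; 3' end GCG has 3 G/C ✓ — fails.
Candidate 2 (22 nt, A=3 T=4 G=9 C=6): longest run = 4 ✓; length 22 ✓; GC 15/22 = 68.2%, outside 45.7–54.0% ✗; 3' end TCG has 2 G/C ✓ — fails.
Candidate 3 (25 nt, A=9 T=2 G=7 C=7): longest run = 2 ✓; length 25, outside 19–23 ✗; GC 14/25 = 56.0%, outside 45.7–54.0% ✗; 3' end CAC has 2 G/C ✓ — fails.

None of the candidates satisfy all criteria.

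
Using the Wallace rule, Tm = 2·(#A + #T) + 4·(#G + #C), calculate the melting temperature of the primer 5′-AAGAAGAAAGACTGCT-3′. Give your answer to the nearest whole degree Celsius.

Base counts: A=8, T=2, G=4, C=2 (length 16).
Tm = 2·(8+2) + 4·(4+2) = 2·10 + 4·6 = 20 + 24 = 44°C.

44°C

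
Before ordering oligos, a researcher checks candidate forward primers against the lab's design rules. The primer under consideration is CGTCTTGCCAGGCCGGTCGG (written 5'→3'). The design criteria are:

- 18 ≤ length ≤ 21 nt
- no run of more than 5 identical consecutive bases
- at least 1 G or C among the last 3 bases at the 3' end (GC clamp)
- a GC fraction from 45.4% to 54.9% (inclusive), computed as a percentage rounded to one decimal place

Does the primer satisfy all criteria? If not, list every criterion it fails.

Base counts: A=1, T=4, G=8, C=7 (length 20).
length: length 20 ✓
homopolymer run: longest run = 2 ✓
GC clamp: 3' end CGG has 3 G/C ✓
GC content: GC 15/20 = 75.0%, outside 45.4–54.9% ✗

Fails: GC content.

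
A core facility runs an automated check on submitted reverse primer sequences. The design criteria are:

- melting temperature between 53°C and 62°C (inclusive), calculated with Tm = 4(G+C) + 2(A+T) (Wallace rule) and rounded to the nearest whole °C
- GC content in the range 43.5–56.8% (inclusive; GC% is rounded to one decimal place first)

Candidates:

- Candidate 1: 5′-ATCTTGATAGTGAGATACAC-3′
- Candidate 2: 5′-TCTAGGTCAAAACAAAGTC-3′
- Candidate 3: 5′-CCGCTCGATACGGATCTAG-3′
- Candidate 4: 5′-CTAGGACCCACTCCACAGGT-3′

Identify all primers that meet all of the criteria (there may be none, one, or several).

None of the candidates satisfy all criteria.

Candidate 1 (20 nt, A=7 T=6 G=4 C=3): Tm = 2·13 + 4·7 = 54°C ✓; GC 7/20 = 35.0%, outside 43.5–56.8% ✗ — fails.
Candidate 2 (19 nt, A=8 T=4 G=3 C=4): Tm = 2·12 + 4·7 = 52°C, outside 53–62°C ✗; GC 7/19 = 36.8%, outside 43.5–56.8% ✗ — fails.
Candidate 3 (19 nt, A=4 T=4 G=5 C=6): Tm = 2·8 + 4·11 = 60°C ✓; GC 11/19 = 57.9%, outside 43.5–56.8% ✗ — fails.
Candidate 4 (20 nt, A=5 T=3 G=4 C=8): Tm = 2·8 + 4·12 = 64°C, outside 53–62°C ✗; GC 12/20 = 60.0%, outside 43.5–56.8% ✗ — fails.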